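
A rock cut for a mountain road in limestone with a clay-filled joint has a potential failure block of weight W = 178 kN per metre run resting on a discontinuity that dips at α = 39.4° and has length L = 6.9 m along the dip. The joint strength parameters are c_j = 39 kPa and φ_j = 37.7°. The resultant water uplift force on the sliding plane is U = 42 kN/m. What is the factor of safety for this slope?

Resolving the block weight along and normal to the plane and applying the Mohr–Coulomb strength on the joint:
N' = W cosα − U = 178·cos39.4° − 42 = 95.5 kN/m
Driving force T = W sinα = 178·sin39.4° = 113.0 kN/m
Resisting force R = c_j·L + N'·tanφ_j = 39·6.9 + 95.5·tan37.7° = 269.1 + 73.8 = 342.9 kN/m
FS = R / T = 342.9 / 113.0 = 3.035

FS = 3.04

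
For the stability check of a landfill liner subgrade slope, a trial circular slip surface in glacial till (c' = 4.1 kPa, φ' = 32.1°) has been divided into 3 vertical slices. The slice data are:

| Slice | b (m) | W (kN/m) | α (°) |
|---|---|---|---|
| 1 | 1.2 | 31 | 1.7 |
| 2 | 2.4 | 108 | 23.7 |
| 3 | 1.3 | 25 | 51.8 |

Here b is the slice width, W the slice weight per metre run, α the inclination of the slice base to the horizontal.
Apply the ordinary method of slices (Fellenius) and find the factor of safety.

Ordinary method of slices: FS = Σ[c'·Δl_i + (W_i cosα_i)·tanφ'] / Σ W_i sinα_i, with Δl_i = b_i / cosα_i.
Slice 1: Δl = 1.2/cos1.7° = 1.201 m; N'_1 = 31·cos1.7° = 31.0; c'Δl = 4.92; W sinα = 0.9
Slice 2: Δl = 2.4/cos23.7° = 2.621 m; N'_2 = 108·cos23.7° = 98.9; c'Δl = 10.75; W sinα = 43.4
Slice 3: Δl = 1.3/cos51.8° = 2.102 m; N'_3 = 25·cos51.8° = 15.5; c'Δl = 8.62; W sinα = 19.6
Σc'Δl = 24.3 kN/m; ΣN' = 145.3 kN/m; ΣW sinα = 64.0 kN/m
Resisting = 24.3 + 145.3·tan32.1° = 24.3 + 91.2 = 115.5 kN/m
FS = 115.5 / 64.0 = 1.805

FS = 1.80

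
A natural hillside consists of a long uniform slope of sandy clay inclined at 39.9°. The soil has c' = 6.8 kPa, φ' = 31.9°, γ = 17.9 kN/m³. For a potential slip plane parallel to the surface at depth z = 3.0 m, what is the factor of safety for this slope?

FS = 1.00

For an infinite slope with a slip plane parallel to the surface (no pore pressure): FS = [c' + γz cos²β tanφ'] / [γz sinβ cosβ].
γz = 17.9·3.0 = 53.70 kN/m²
Numerator = 6.8 + 53.70·cos²39.9°·tan31.9° = 6.8 + 53.70·0.5885·0.6224 = 26.472 kPa
Denominator = 53.70·sin39.9°·cos39.9° = 53.70·0.6414·0.7672 = 26.426 kPa
FS = 26.472 / 26.426 = 1.002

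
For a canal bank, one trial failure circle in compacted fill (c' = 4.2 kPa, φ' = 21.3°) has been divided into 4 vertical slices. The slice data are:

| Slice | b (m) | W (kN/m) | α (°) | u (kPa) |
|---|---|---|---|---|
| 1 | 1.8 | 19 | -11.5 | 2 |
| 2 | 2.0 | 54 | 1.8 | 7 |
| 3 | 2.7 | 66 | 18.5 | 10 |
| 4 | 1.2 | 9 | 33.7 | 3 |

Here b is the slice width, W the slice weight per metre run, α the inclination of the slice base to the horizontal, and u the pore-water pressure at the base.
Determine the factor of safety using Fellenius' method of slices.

FS = 2.94

Ordinary method of slices: FS = Σ[c'·Δl_i + (W_i cosα_i − u_i·Δl_i)·tanφ'] / Σ W_i sinα_i, with Δl_i = b_i / cosα_i.
Slice 1: Δl = 1.8/cos(-11.5°) = 1.837 m; N'_1 = 19·cos(-11.5°) − 2·1.837 = 14.9; c'Δl = 7.71; W sinα = -3.8
Slice 2: Δl = 2.0/cos1.8° = 2.001 m; N'_2 = 54·cos1.8° − 7·2.001 = 40.0; c'Δl = 8.40; W sinα = 1.7
Slice 3: Δl = 2.7/cos18.5° = 2.847 m; N'_3 = 66·cos18.5° − 10·2.847 = 34.1; c'Δl = 11.96; W sinα = 20.9
Slice 4: Δl = 1.2/cos33.7° = 1.442 m; N'_4 = 9·cos33.7° − 3·1.442 = 3.2; c'Δl = 6.06; W sinα = 5.0
Σc'Δl = 34.1 kN/m; ΣN' = 92.2 kN/m; ΣW sinα = 23.8 kN/m
Resisting = 34.1 + 92.2·tan21.3° = 34.1 + 35.9 = 70.1 kN/m
FS = 70.1 / 23.8 = 2.939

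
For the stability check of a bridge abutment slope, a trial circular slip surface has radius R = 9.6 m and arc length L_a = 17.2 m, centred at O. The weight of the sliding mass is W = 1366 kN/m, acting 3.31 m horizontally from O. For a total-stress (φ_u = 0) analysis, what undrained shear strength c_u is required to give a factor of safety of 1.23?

FS = c_u·L_a·R / (W·d), so c_u = FS·W·d / (L_a·R).
c_u = 1.23·1366·3.31 / (17.20·9.6) = 5561.4 / 165.12 = 33.68 kPa

c_u = 33.7 kPa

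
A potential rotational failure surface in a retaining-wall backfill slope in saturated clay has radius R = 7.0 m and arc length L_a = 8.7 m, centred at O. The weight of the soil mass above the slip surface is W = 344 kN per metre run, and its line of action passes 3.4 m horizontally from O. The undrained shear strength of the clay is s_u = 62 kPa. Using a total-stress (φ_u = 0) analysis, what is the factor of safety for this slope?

FS = 3.23

Taking moments about the centre O, the resisting moment is provided by the undrained shear strength acting along the arc:
M_R = s_u·L_a·R = 62·8.70·7.0 = 3775.8 kN·m/m
M_D = W·d = 344·3.4 = 1169.6 kN·m/m
FS = M_R / M_D = 3775.8 / 1169.6 = 3.228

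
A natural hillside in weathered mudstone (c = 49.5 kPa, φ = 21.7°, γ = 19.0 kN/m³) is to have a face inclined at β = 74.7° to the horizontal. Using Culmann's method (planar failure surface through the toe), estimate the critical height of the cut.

Culmann's analysis gives the critical failure plane at α_cr = (β + φ)/2 = (74.7 + 21.7)/2 = 48.2°, and the critical height
H_c = (4c/γ) · sinβ cosφ / [1 − cos(β − φ)]
    = (4·49.5/19.0) · sin74.7°·cos21.7° / [1 − cos(53.0°)]
    = 10.421 · 0.9646·0.9291 / [1 − 0.6018]
    = 10.421 · 0.8962 / 0.3982
    = 23.45 m

H_c = 23.45 m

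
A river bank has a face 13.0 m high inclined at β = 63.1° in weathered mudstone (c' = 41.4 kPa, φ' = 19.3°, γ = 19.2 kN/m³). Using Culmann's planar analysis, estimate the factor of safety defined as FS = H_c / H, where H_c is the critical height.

H_c = (4c'/γ) · sinβ cosφ' / [1 − cos(β − φ')]
    = (4·41.4/19.2) · sin63.1°·cos19.3° / [1 − cos43.8°]
    = 8.625 · 0.8417 / 0.2782 = 26.09 m
FS = H_c / H = 26.09 / 13.0 = 2.007

FS = 2.01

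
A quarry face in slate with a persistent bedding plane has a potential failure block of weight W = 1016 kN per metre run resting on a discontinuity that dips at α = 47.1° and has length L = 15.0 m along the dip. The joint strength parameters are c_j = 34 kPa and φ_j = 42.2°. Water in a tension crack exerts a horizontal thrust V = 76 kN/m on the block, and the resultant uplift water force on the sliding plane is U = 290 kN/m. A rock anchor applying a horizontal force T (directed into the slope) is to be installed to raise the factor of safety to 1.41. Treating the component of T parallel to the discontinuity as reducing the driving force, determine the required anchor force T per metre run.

Resolving forces along and normal to the sliding plane, with the horizontal anchor force T adding T·sinα to the effective normal force and T·cosα acting up the plane against the driving force:
FS = [c_jL + (W cosα − U − V sinα + T sinα) tanφ_j] / [W sinα + V cosα − T cosα]
Without the anchor: N' = 345.9 kN/m, driving T_d = 796.0 kN/m, resisting R = 34·15.0 + 345.9·tan42.2° = 823.7 kN/m, FS = 1.03.
Setting FS = 1.41 and solving for T:
1.41·(796.0 − T cos47.1°) = 823.7 + T sin47.1°·tan42.2°
T·(sin47.1°·tan42.2° + 1.41·cos47.1°) = 1.41·796.0 − 823.7
T·(0.7325·0.9067 + 1.41·0.6807) = 1122.4 − 823.7 = 298.7
T·1.6240 = 298.7
T = 183.9 kN/m

T = 184 kN/m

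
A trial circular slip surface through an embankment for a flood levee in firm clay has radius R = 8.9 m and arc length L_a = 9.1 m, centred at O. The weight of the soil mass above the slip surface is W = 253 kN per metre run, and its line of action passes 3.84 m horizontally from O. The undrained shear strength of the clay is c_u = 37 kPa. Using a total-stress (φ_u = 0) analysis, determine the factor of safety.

FS = 3.08

Taking moments about the centre O, the resisting moment is provided by the undrained shear strength acting along the arc:
M_R = c_u·L_a·R = 37·9.10·8.9 = 2996.6 kN·m/m
M_D = W·d = 253·3.84 = 971.5 kN·m/m
FS = M_R / M_D = 2996.6 / 971.5 = 3.084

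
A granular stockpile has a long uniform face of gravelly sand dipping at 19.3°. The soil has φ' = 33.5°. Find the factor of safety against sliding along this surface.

For a dry cohesionless infinite slope the factor of safety is FS = tanφ' / tanβ.
FS = tan33.5° / tan19.3° = 0.6619 / 0.3502 = 1.890

FS = 1.89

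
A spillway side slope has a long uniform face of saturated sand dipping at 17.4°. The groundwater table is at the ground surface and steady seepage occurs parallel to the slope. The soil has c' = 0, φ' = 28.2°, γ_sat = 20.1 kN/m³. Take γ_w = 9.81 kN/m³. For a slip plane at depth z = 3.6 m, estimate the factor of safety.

FS = 0.88

With seepage parallel to the slope and the water table at the surface, the effective normal stress on the slip plane uses the buoyant unit weight γ' = γ_sat − γ_w while the driving shear stress uses γ_sat:
FS = [c' + γ' z cos²β tanφ'] / [γ_sat z sinβ cosβ]
(For c' = 0 this reduces to FS = (γ'/γ_sat)·tanφ'/tanβ.)
γ' = 20.1 − 9.81 = 10.29 kN/m³
Numerator = 0.0 + 10.29·3.6·cos²17.4°·tan28.2° = 0.0 + 10.29·3.6·0.9106·0.5362 = 18.087 kPa
Denominator = 20.1·3.6·sin17.4°·cos17.4° = 20.1·3.6·0.2990·0.9542 = 20.648 kPa
FS = 18.087 / 20.648 = 0.876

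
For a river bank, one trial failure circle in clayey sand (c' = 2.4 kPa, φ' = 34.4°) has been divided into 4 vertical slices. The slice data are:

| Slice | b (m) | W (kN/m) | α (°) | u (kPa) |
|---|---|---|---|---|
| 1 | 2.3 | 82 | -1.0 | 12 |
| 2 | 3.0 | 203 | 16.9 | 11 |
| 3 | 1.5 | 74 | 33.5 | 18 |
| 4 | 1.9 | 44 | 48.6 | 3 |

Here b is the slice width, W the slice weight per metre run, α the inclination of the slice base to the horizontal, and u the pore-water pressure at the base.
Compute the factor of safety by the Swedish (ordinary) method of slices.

FS = 1.56

Ordinary method of slices: FS = Σ[c'·Δl_i + (W_i cosα_i − u_i·Δl_i)·tanφ'] / Σ W_i sinα_i, with Δl_i = b_i / cosα_i.
Slice 1: Δl = 2.3/cos(-1.0°) = 2.300 m; N'_1 = 82·cos(-1.0°) − 12·2.300 = 54.4; c'Δl = 5.52; W sinα = -1.4
Slice 2: Δl = 3.0/cos16.9° = 3.135 m; N'_2 = 203·cos16.9° − 11·3.135 = 159.7; c'Δl = 7.52; W sinα = 59.0
Slice 3: Δl = 1.5/cos33.5° = 1.799 m; N'_3 = 74·cos33.5° − 18·1.799 = 29.3; c'Δl = 4.32; W sinα = 40.8
Slice 4: Δl = 1.9/cos48.6° = 2.873 m; N'_4 = 44·cos48.6° − 3·2.873 = 20.5; c'Δl = 6.90; W sinα = 33.0
Σc'Δl = 24.3 kN/m; ΣN' = 263.9 kN/m; ΣW sinα = 131.4 kN/m
Resisting = 24.3 + 263.9·tan34.4° = 24.3 + 180.7 = 205.0 kN/m
FS = 205.0 / 131.4 = 1.560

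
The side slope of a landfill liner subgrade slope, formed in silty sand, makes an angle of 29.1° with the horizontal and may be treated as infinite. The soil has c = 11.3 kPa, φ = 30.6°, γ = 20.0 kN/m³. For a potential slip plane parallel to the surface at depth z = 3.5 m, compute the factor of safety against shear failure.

For an infinite slope with a slip plane parallel to the surface (no pore pressure): FS = [c + γz cos²β tanφ] / [γz sinβ cosβ].
γz = 20.0·3.5 = 70.00 kN/m²
Numerator = 11.3 + 70.00·cos²29.1°·tan30.6° = 11.3 + 70.00·0.7635·0.5914 = 42.906 kPa
Denominator = 70.00·sin29.1°·cos29.1° = 70.00·0.4863·0.8738 = 29.746 kPa
FS = 42.906 / 29.746 = 1.442

FS = 1.44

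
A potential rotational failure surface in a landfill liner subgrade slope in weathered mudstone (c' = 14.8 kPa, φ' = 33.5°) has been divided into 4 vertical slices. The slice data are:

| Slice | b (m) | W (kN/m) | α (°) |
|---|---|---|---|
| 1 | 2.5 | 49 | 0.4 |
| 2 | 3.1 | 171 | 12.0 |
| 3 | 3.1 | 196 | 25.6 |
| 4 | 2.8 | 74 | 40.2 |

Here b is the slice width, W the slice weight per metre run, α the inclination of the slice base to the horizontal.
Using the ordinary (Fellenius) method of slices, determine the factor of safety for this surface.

FS = 2.89

Ordinary method of slices: FS = Σ[c'·Δl_i + (W_i cosα_i)·tanφ'] / Σ W_i sinα_i, with Δl_i = b_i / cosα_i.
Slice 1: Δl = 2.5/cos0.4° = 2.500 m; N'_1 = 49·cos0.4° = 49.0; c'Δl = 37.00; W sinα = 0.3
Slice 2: Δl = 3.1/cos12.0° = 3.169 m; N'_2 = 171·cos12.0° = 167.3; c'Δl = 46.90; W sinα = 35.6
Slice 3: Δl = 3.1/cos25.6° = 3.437 m; N'_3 = 196·cos25.6° = 176.8; c'Δl = 50.87; W sinα = 84.7
Slice 4: Δl = 2.8/cos40.2° = 3.666 m; N'_4 = 74·cos40.2° = 56.5; c'Δl = 54.26; W sinα = 47.8
Σc'Δl = 189.0 kN/m; ΣN' = 449.5 kN/m; ΣW sinα = 168.3 kN/m
Resisting = 189.0 + 449.5·tan33.5° = 189.0 + 297.5 = 486.6 kN/m
FS = 486.6 / 168.3 = 2.890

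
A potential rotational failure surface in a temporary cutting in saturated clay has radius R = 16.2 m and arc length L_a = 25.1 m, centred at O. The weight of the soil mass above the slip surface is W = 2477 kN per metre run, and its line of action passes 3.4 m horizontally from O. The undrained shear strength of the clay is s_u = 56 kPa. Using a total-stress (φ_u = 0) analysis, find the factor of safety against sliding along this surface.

Taking moments about the centre O, the resisting moment is provided by the undrained shear strength acting along the arc:
M_R = s_u·L_a·R = 56·25.10·16.2 = 22770.7 kN·m/m
M_D = W·d = 2477·3.4 = 8421.8 kN·m/m
FS = M_R / M_D = 22770.7 / 8421.8 = 2.704

FS = 2.70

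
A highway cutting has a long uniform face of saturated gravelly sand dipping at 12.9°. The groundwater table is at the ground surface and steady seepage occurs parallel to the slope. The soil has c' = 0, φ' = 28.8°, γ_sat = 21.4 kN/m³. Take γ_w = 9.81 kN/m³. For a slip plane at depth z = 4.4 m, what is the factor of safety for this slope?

With seepage parallel to the slope and the water table at the surface, the effective normal stress on the slip plane uses the buoyant unit weight γ' = γ_sat − γ_w while the driving shear stress uses γ_sat:
FS = [c' + γ' z cos²β tanφ'] / [γ_sat z sinβ cosβ]
(For c' = 0 this reduces to FS = (γ'/γ_sat)·tanφ'/tanβ.)
γ' = 21.4 − 9.81 = 11.59 kN/m³
Numerator = 0.0 + 11.59·4.4·cos²12.9°·tan28.8° = 0.0 + 11.59·4.4·0.9502·0.5498 = 26.638 kPa
Denominator = 21.4·4.4·sin12.9°·cos12.9° = 21.4·4.4·0.2233·0.9748 = 20.491 kPa
FS = 26.638 / 20.491 = 1.300

FS = 1.30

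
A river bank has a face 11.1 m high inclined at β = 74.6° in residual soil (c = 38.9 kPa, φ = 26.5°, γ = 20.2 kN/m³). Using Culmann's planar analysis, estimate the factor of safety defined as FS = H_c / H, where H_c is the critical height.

FS = 1.80

H_c = (4c/γ) · sinβ cosφ / [1 − cos(β − φ)]
    = (4·38.9/20.2) · sin74.6°·cos26.5° / [1 − cos48.1°]
    = 7.703 · 0.8628 / 0.3322 = 20.01 m
FS = H_c / H = 20.01 / 11.1 = 1.803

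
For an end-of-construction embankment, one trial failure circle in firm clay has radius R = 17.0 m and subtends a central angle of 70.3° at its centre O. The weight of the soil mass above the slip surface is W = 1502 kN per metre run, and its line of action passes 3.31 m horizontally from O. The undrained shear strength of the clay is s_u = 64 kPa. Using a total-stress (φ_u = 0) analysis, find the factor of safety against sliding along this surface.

Taking moments about the centre O, the resisting moment is provided by the undrained shear strength acting along the arc:
Arc length L_a = R·θ = 17.0·(70.3°·π/180) = 17.0·1.2270 = 20.86 m
M_R = s_u·L_a·R = 64·20.86·17.0 = 22694.0 kN·m/m
M_D = W·d = 1502·3.31 = 4971.6 kN·m/m
FS = M_R / M_D = 22694.0 / 4971.6 = 4.565

FS = 4.56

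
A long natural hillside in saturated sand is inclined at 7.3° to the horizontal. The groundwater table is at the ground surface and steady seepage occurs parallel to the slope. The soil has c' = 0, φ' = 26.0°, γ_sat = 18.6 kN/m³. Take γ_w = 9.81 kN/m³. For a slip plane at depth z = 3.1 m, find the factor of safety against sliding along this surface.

FS = 1.80

With seepage parallel to the slope and the water table at the surface, the effective normal stress on the slip plane uses the buoyant unit weight γ' = γ_sat − γ_w while the driving shear stress uses γ_sat:
FS = [c' + γ' z cos²β tanφ'] / [γ_sat z sinβ cosβ]
(For c' = 0 this reduces to FS = (γ'/γ_sat)·tanφ'/tanβ.)
γ' = 18.6 − 9.81 = 8.79 kN/m³
Numerator = 0.0 + 8.79·3.1·cos²7.3°·tan26.0° = 0.0 + 8.79·3.1·0.9839·0.4877 = 13.076 kPa
Denominator = 18.6·3.1·sin7.3°·cos7.3° = 18.6·3.1·0.1271·0.9919 = 7.267 kPa
FS = 13.076 / 7.267 = 1.799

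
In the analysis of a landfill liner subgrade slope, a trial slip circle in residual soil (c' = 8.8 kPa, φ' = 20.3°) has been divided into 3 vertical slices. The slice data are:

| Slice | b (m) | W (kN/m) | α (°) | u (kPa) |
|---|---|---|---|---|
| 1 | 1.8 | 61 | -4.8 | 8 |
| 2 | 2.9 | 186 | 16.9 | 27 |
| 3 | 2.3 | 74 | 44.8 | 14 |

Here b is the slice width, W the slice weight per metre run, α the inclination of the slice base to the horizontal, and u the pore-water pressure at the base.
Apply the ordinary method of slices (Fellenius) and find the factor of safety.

FS = 1.25

Ordinary method of slices: FS = Σ[c'·Δl_i + (W_i cosα_i − u_i·Δl_i)·tanφ'] / Σ W_i sinα_i, with Δl_i = b_i / cosα_i.
Slice 1: Δl = 1.8/cos(-4.8°) = 1.806 m; N'_1 = 61·cos(-4.8°) − 8·1.806 = 46.3; c'Δl = 15.90; W sinα = -5.1
Slice 2: Δl = 2.9/cos16.9° = 3.031 m; N'_2 = 186·cos16.9° − 27·3.031 = 96.1; c'Δl = 26.67; W sinα = 54.1
Slice 3: Δl = 2.3/cos44.8° = 3.241 m; N'_3 = 74·cos44.8° − 14·3.241 = 7.1; c'Δl = 28.52; W sinα = 52.1
Σc'Δl = 71.1 kN/m; ΣN' = 149.6 kN/m; ΣW sinα = 101.1 kN/m
Resisting = 71.1 + 149.6·tan20.3° = 71.1 + 55.3 = 126.4 kN/m
FS = 126.4 / 101.1 = 1.250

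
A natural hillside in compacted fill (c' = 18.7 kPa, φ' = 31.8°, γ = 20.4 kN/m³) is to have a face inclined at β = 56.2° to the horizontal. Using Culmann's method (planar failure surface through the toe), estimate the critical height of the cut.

Culmann's analysis gives the critical failure plane at α_cr = (β + φ')/2 = (56.2 + 31.8)/2 = 44.0°, and the critical height
H_c = (4c'/γ) · sinβ cosφ' / [1 − cos(β − φ')]
    = (4·18.7/20.4) · sin56.2°·cos31.8° / [1 − cos(24.4°)]
    = 3.667 · 0.8310·0.8499 / [1 − 0.9107]
    = 3.667 · 0.7062 / 0.0893
    = 28.99 m

H_c = 28.99 m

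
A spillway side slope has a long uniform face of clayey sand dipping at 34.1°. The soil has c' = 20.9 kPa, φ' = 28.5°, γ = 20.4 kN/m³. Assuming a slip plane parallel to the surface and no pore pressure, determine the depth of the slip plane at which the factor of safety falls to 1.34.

z = 4.10 m

Setting FS = 1.34 in FS = [c' + γz cos²β tanφ'] / [γz sinβ cosβ] and solving for z:
z = c' / [γ cosβ (FS·sinβ − cosβ·tanφ')]
  = 20.9 / [20.4·cos34.1°·(1.34·sin34.1° − cos34.1°·tan28.5°)]
  = 20.9 / [20.4·0.8281·(1.34·0.5606 − 0.8281·0.5430)]
  = 20.9 / 5.0957 = 4.101 m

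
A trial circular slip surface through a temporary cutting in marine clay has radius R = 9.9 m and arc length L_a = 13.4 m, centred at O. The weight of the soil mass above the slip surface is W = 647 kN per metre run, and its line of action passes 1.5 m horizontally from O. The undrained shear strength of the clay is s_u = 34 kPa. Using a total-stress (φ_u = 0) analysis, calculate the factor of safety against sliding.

Taking moments about the centre O, the resisting moment is provided by the undrained shear strength acting along the arc:
M_R = s_u·L_a·R = 34·13.40·9.9 = 4510.4 kN·m/m
M_D = W·d = 647·1.5 = 970.5 kN·m/m
FS = M_R / M_D = 4510.4 / 970.5 = 4.648

FS = 4.65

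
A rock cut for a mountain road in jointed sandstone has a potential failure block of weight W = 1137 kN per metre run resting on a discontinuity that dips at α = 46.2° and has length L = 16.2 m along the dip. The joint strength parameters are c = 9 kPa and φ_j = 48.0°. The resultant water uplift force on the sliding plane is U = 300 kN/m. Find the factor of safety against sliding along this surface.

FS = 0.84

Resolving the block weight along and normal to the plane and applying the Mohr–Coulomb strength on the joint:
N' = W cosα − U = 1137·cos46.2° − 300 = 487.0 kN/m
Driving force T = W sinα = 1137·sin46.2° = 820.6 kN/m
Resisting force R = c·L + N'·tanφ_j = 9·16.2 + 487.0·tan48.0° = 145.8 + 540.8 = 686.6 kN/m
FS = R / T = 686.6 / 820.6 = 0.837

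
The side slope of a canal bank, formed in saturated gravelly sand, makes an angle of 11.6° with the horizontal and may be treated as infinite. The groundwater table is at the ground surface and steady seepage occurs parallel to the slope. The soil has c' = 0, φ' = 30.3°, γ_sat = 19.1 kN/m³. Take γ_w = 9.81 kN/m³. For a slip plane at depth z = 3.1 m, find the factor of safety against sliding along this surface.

FS = 1.38

With seepage parallel to the slope and the water table at the surface, the effective normal stress on the slip plane uses the buoyant unit weight γ' = γ_sat − γ_w while the driving shear stress uses γ_sat:
FS = [c' + γ' z cos²β tanφ'] / [γ_sat z sinβ cosβ]
(For c' = 0 this reduces to FS = (γ'/γ_sat)·tanφ'/tanβ.)
γ' = 19.1 − 9.81 = 9.29 kN/m³
Numerator = 0.0 + 9.29·3.1·cos²11.6°·tan30.3° = 0.0 + 9.29·3.1·0.9596·0.5844 = 16.148 kPa
Denominator = 19.1·3.1·sin11.6°·cos11.6° = 19.1·3.1·0.2011·0.9796 = 11.663 kPa
FS = 16.148 / 11.663 = 1.385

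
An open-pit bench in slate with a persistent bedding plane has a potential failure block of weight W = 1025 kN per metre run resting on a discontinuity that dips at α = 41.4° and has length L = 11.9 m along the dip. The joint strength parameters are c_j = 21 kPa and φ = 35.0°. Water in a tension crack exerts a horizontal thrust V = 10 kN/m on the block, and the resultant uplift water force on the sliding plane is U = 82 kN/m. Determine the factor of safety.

FS = 1.06

Resolving the block weight along and normal to the plane and applying the Mohr–Coulomb strength on the joint:
N' = W cosα − U − V sinα = 1025·cos41.4° − 82 − 10·sin41.4° = 680.3 kN/m
Driving force T = W sinα + V cosα = 1025·sin41.4° + 10·cos41.4° = 685.3 kN/m
Resisting force R = c_j·L + N'·tanφ = 21·11.9 + 680.3·tan35.0° = 249.9 + 476.3 = 726.2 kN/m
FS = R / T = 726.2 / 685.3 = 1.060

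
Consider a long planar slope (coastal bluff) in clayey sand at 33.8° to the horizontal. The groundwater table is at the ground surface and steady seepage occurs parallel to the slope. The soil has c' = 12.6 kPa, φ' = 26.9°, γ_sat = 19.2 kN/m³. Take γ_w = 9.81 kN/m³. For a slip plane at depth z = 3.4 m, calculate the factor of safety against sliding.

FS = 0.79

With seepage parallel to the slope and the water table at the surface, the effective normal stress on the slip plane uses the buoyant unit weight γ' = γ_sat − γ_w while the driving shear stress uses γ_sat:
FS = [c' + γ' z cos²β tanφ'] / [γ_sat z sinβ cosβ]
γ' = 19.2 − 9.81 = 9.39 kN/m³
Numerator = 12.6 + 9.39·3.4·cos²33.8°·tan26.9° = 12.6 + 9.39·3.4·0.6905·0.5073 = 23.785 kPa
Denominator = 19.2·3.4·sin33.8°·cos33.8° = 19.2·3.4·0.5563·0.8310 = 30.177 kPa
FS = 23.785 / 30.177 = 0.788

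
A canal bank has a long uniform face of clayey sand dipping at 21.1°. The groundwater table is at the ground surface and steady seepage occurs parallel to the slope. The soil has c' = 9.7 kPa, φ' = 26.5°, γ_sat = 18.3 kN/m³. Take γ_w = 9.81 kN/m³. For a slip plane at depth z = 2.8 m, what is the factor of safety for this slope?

FS = 1.16

With seepage parallel to the slope and the water table at the surface, the effective normal stress on the slip plane uses the buoyant unit weight γ' = γ_sat − γ_w while the driving shear stress uses γ_sat:
FS = [c' + γ' z cos²β tanφ'] / [γ_sat z sinβ cosβ]
γ' = 18.3 − 9.81 = 8.49 kN/m³
Numerator = 9.7 + 8.49·2.8·cos²21.1°·tan26.5° = 9.7 + 8.49·2.8·0.8704·0.4986 = 20.016 kPa
Denominator = 18.3·2.8·sin21.1°·cos21.1° = 18.3·2.8·0.3600·0.9330 = 17.209 kPa
FS = 20.016 / 17.209 = 1.163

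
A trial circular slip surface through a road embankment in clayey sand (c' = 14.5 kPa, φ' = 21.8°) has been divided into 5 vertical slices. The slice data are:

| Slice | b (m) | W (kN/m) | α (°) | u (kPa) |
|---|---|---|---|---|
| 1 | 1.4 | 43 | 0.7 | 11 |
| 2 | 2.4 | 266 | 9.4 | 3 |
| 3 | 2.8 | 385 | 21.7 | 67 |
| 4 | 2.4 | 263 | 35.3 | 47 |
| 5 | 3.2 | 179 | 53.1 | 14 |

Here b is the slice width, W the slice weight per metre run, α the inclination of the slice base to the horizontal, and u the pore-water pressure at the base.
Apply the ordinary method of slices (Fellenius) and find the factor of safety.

FS = 0.91

Ordinary method of slices: FS = Σ[c'·Δl_i + (W_i cosα_i − u_i·Δl_i)·tanφ'] / Σ W_i sinα_i, with Δl_i = b_i / cosα_i.
Slice 1: Δl = 1.4/cos0.7° = 1.400 m; N'_1 = 43·cos0.7° − 11·1.400 = 27.6; c'Δl = 20.30; W sinα = 0.5
Slice 2: Δl = 2.4/cos9.4° = 2.433 m; N'_2 = 266·cos9.4° − 3·2.433 = 255.1; c'Δl = 35.27; W sinα = 43.4
Slice 3: Δl = 2.8/cos21.7° = 3.014 m; N'_3 = 385·cos21.7° − 67·3.014 = 155.8; c'Δl = 43.70; W sinα = 142.4
Slice 4: Δl = 2.4/cos35.3° = 2.941 m; N'_4 = 263·cos35.3° − 47·2.941 = 76.4; c'Δl = 42.64; W sinα = 152.0
Slice 5: Δl = 3.2/cos53.1° = 5.330 m; N'_5 = 179·cos53.1° − 14·5.330 = 32.9; c'Δl = 77.28; W sinα = 143.1
Σc'Δl = 219.2 kN/m; ΣN' = 547.8 kN/m; ΣW sinα = 481.4 kN/m
Resisting = 219.2 + 547.8·tan21.8° = 219.2 + 219.1 = 438.3 kN/m
FS = 438.3 / 481.4 = 0.910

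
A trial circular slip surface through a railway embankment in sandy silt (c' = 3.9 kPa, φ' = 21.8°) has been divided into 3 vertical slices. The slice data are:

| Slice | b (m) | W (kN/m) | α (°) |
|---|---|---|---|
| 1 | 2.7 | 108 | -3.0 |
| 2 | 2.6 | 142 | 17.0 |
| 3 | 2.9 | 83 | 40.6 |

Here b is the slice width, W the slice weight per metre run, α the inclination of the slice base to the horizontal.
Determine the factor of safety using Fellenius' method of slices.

FS = 1.77

Ordinary method of slices: FS = Σ[c'·Δl_i + (W_i cosα_i)·tanφ'] / Σ W_i sinα_i, with Δl_i = b_i / cosα_i.
Slice 1: Δl = 2.7/cos(-3.0°) = 2.704 m; N'_1 = 108·cos(-3.0°) = 107.9; c'Δl = 10.54; W sinα = -5.7
Slice 2: Δl = 2.6/cos17.0° = 2.719 m; N'_2 = 142·cos17.0° = 135.8; c'Δl = 10.60; W sinα = 41.5
Slice 3: Δl = 2.9/cos40.6° = 3.819 m; N'_3 = 83·cos40.6° = 63.0; c'Δl = 14.90; W sinα = 54.0
Σc'Δl = 36.0 kN/m; ΣN' = 306.7 kN/m; ΣW sinα = 89.9 kN/m
Resisting = 36.0 + 306.7·tan21.8° = 36.0 + 122.7 = 158.7 kN/m
FS = 158.7 / 89.9 = 1.766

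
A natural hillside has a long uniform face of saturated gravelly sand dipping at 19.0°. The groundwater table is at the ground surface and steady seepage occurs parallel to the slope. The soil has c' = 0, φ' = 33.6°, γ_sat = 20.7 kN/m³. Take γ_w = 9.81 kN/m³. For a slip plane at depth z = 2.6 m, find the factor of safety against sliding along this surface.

FS = 1.02

With seepage parallel to the slope and the water table at the surface, the effective normal stress on the slip plane uses the buoyant unit weight γ' = γ_sat − γ_w while the driving shear stress uses γ_sat:
FS = [c' + γ' z cos²β tanφ'] / [γ_sat z sinβ cosβ]
(For c' = 0 this reduces to FS = (γ'/γ_sat)·tanφ'/tanβ.)
γ' = 20.7 − 9.81 = 10.89 kN/m³
Numerator = 0.0 + 10.89·2.6·cos²19.0°·tan33.6° = 0.0 + 10.89·2.6·0.8940·0.6644 = 16.818 kPa
Denominator = 20.7·2.6·sin19.0°·cos19.0° = 20.7·2.6·0.3256·0.9455 = 16.567 kPa
FS = 16.818 / 16.567 = 1.015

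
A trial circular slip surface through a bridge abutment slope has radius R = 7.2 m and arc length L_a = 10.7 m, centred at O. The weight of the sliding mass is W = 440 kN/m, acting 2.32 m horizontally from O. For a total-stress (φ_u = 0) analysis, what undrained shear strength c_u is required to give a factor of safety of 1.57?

c_u = 20.8 kPa

FS = c_u·L_a·R / (W·d), so c_u = FS·W·d / (L_a·R).
c_u = 1.57·440·2.32 / (10.70·7.2) = 1602.7 / 77.04 = 20.80 kPa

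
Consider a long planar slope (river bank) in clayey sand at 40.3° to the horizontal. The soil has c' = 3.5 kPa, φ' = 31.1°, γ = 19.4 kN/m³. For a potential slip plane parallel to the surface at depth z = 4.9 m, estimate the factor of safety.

FS = 0.79

For an infinite slope with a slip plane parallel to the surface (no pore pressure): FS = [c' + γz cos²β tanφ'] / [γz sinβ cosβ].
γz = 19.4·4.9 = 95.06 kN/m²
Numerator = 3.5 + 95.06·cos²40.3°·tan31.1° = 3.5 + 95.06·0.5817·0.6032 = 36.855 kPa
Denominator = 95.06·sin40.3°·cos40.3° = 95.06·0.6468·0.7627 = 46.892 kPa
FS = 36.855 / 46.892 = 0.786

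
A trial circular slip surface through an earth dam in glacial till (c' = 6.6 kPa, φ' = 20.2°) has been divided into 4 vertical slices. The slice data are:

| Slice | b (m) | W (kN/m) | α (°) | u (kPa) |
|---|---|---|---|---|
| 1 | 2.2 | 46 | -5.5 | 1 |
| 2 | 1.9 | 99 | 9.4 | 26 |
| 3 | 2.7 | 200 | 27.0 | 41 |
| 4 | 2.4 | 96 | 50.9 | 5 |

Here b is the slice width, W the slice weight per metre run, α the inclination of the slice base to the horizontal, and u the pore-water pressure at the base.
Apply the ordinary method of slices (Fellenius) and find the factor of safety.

Ordinary method of slices: FS = Σ[c'·Δl_i + (W_i cosα_i − u_i·Δl_i)·tanφ'] / Σ W_i sinα_i, with Δl_i = b_i / cosα_i.
Slice 1: Δl = 2.2/cos(-5.5°) = 2.210 m; N'_1 = 46·cos(-5.5°) − 1·2.210 = 43.6; c'Δl = 14.59; W sinα = -4.4
Slice 2: Δl = 1.9/cos9.4° = 1.926 m; N'_2 = 99·cos9.4° − 26·1.926 = 47.6; c'Δl = 12.71; W sinα = 16.2
Slice 3: Δl = 2.7/cos27.0° = 3.030 m; N'_3 = 200·cos27.0° − 41·3.030 = 54.0; c'Δl = 20.00; W sinα = 90.8
Slice 4: Δl = 2.4/cos50.9° = 3.805 m; N'_4 = 96·cos50.9° − 5·3.805 = 41.5; c'Δl = 25.12; W sinα = 74.5
Σc'Δl = 72.4 kN/m; ΣN' = 186.7 kN/m; ΣW sinα = 177.1 kN/m
Resisting = 72.4 + 186.7·tan20.2° = 72.4 + 68.7 = 141.1 kN/m
FS = 141.1 / 177.1 = 0.797

FS = 0.80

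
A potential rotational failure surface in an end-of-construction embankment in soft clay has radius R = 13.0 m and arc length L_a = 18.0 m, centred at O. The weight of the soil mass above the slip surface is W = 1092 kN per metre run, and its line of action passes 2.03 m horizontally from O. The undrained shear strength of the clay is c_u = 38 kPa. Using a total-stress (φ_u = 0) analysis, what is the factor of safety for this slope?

Taking moments about the centre O, the resisting moment is provided by the undrained shear strength acting along the arc:
M_R = c_u·L_a·R = 38·18.00·13.0 = 8892.0 kN·m/m
M_D = W·d = 1092·2.03 = 2216.8 kN·m/m
FS = M_R / M_D = 8892.0 / 2216.8 = 4.011

FS = 4.01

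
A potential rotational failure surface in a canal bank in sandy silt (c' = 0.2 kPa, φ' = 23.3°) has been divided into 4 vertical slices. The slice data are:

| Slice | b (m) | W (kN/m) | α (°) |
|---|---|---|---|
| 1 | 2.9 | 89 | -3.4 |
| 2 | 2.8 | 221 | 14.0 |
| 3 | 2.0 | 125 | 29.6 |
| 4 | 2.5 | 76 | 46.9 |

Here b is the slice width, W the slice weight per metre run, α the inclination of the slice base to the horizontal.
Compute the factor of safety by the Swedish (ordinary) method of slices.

Ordinary method of slices: FS = Σ[c'·Δl_i + (W_i cosα_i)·tanφ'] / Σ W_i sinα_i, with Δl_i = b_i / cosα_i.
Slice 1: Δl = 2.9/cos(-3.4°) = 2.905 m; N'_1 = 89·cos(-3.4°) = 88.8; c'Δl = 0.58; W sinα = -5.3
Slice 2: Δl = 2.8/cos14.0° = 2.886 m; N'_2 = 221·cos14.0° = 214.4; c'Δl = 0.58; W sinα = 53.5
Slice 3: Δl = 2.0/cos29.6° = 2.300 m; N'_3 = 125·cos29.6° = 108.7; c'Δl = 0.46; W sinα = 61.7
Slice 4: Δl = 2.5/cos46.9° = 3.659 m; N'_4 = 76·cos46.9° = 51.9; c'Δl = 0.73; W sinα = 55.5
Σc'Δl = 2.3 kN/m; ΣN' = 463.9 kN/m; ΣW sinα = 165.4 kN/m
Resisting = 2.3 + 463.9·tan23.3° = 2.3 + 199.8 = 202.1 kN/m
FS = 202.1 / 165.4 = 1.222

FS = 1.22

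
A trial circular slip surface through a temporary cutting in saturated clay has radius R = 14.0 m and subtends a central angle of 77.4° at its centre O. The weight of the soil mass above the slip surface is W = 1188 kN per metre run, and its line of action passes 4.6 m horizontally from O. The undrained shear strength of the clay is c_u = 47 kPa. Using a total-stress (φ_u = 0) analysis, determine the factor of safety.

Taking moments about the centre O, the resisting moment is provided by the undrained shear strength acting along the arc:
Arc length L_a = R·θ = 14.0·(77.4°·π/180) = 14.0·1.3509 = 18.91 m
M_R = c_u·L_a·R = 47·18.91·14.0 = 12444.4 kN·m/m
M_D = W·d = 1188·4.6 = 5464.8 kN·m/m
FS = M_R / M_D = 12444.4 / 5464.8 = 2.277

FS = 2.28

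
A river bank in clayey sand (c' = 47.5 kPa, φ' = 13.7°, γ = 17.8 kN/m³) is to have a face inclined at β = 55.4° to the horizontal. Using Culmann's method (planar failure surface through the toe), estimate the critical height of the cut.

Culmann's analysis gives the critical failure plane at α_cr = (β + φ')/2 = (55.4 + 13.7)/2 = 34.5°, and the critical height
H_c = (4c'/γ) · sinβ cosφ' / [1 − cos(β − φ')]
    = (4·47.5/17.8) · sin55.4°·cos13.7° / [1 − cos(41.7°)]
    = 10.674 · 0.8231·0.9715 / [1 − 0.7466]
    = 10.674 · 0.7997 / 0.2534
    = 33.69 m

H_c = 33.69 m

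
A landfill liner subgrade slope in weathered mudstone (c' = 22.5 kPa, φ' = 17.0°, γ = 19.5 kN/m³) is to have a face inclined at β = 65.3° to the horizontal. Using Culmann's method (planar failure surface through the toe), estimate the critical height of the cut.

H_c = 11.98 m

Culmann's analysis gives the critical failure plane at α_cr = (β + φ')/2 = (65.3 + 17.0)/2 = 41.1°, and the critical height
H_c = (4c'/γ) · sinβ cosφ' / [1 − cos(β − φ')]
    = (4·22.5/19.5) · sin65.3°·cos17.0° / [1 − cos(48.3°)]
    = 4.615 · 0.9085·0.9563 / [1 − 0.6652]
    = 4.615 · 0.8688 / 0.3348
    = 11.98 m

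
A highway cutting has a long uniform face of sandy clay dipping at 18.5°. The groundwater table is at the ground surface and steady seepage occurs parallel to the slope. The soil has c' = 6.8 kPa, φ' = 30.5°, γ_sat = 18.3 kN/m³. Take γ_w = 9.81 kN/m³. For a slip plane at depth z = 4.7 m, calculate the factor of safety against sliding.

With seepage parallel to the slope and the water table at the surface, the effective normal stress on the slip plane uses the buoyant unit weight γ' = γ_sat − γ_w while the driving shear stress uses γ_sat:
FS = [c' + γ' z cos²β tanφ'] / [γ_sat z sinβ cosβ]
γ' = 18.3 − 9.81 = 8.49 kN/m³
Numerator = 6.8 + 8.49·4.7·cos²18.5°·tan30.5° = 6.8 + 8.49·4.7·0.8993·0.5890 = 27.938 kPa
Denominator = 18.3·4.7·sin18.5°·cos18.5° = 18.3·4.7·0.3173·0.9483 = 25.881 kPa
FS = 27.938 / 25.881 = 1.079

FS = 1.08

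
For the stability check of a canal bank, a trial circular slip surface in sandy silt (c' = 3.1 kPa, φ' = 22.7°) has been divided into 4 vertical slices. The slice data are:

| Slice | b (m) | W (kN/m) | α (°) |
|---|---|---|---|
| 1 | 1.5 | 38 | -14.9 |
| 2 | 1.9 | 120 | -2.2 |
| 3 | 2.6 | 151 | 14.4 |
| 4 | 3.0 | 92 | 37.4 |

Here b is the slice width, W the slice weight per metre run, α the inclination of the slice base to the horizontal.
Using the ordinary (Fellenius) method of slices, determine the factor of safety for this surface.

FS = 2.38

Ordinary method of slices: FS = Σ[c'·Δl_i + (W_i cosα_i)·tanφ'] / Σ W_i sinα_i, with Δl_i = b_i / cosα_i.
Slice 1: Δl = 1.5/cos(-14.9°) = 1.552 m; N'_1 = 38·cos(-14.9°) = 36.7; c'Δl = 4.81; W sinα = -9.8
Slice 2: Δl = 1.9/cos(-2.2°) = 1.901 m; N'_2 = 120·cos(-2.2°) = 119.9; c'Δl = 5.89; W sinα = -4.6
Slice 3: Δl = 2.6/cos14.4° = 2.684 m; N'_3 = 151·cos14.4° = 146.3; c'Δl = 8.32; W sinα = 37.6
Slice 4: Δl = 3.0/cos37.4° = 3.776 m; N'_4 = 92·cos37.4° = 73.1; c'Δl = 11.71; W sinα = 55.9
Σc'Δl = 30.7 kN/m; ΣN' = 376.0 kN/m; ΣW sinα = 79.1 kN/m
Resisting = 30.7 + 376.0·tan22.7° = 30.7 + 157.3 = 188.0 kN/m
FS = 188.0 / 79.1 = 2.378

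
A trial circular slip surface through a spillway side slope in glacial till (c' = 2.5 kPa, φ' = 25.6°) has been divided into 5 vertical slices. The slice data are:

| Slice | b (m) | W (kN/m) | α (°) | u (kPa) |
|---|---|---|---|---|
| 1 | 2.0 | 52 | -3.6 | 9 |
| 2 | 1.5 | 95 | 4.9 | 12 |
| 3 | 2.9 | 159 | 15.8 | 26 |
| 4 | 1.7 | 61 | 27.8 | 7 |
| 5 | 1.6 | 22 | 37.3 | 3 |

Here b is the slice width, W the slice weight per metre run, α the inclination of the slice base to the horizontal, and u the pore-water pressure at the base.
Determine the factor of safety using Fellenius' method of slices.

Ordinary method of slices: FS = Σ[c'·Δl_i + (W_i cosα_i − u_i·Δl_i)·tanφ'] / Σ W_i sinα_i, with Δl_i = b_i / cosα_i.
Slice 1: Δl = 2.0/cos(-3.6°) = 2.004 m; N'_1 = 52·cos(-3.6°) − 9·2.004 = 33.9; c'Δl = 5.01; W sinα = -3.3
Slice 2: Δl = 1.5/cos4.9° = 1.506 m; N'_2 = 95·cos4.9° − 12·1.506 = 76.6; c'Δl = 3.76; W sinα = 8.1
Slice 3: Δl = 2.9/cos15.8° = 3.014 m; N'_3 = 159·cos15.8° − 26·3.014 = 74.6; c'Δl = 7.53; W sinα = 43.3
Slice 4: Δl = 1.7/cos27.8° = 1.922 m; N'_4 = 61·cos27.8° − 7·1.922 = 40.5; c'Δl = 4.80; W sinα = 28.4
Slice 5: Δl = 1.6/cos37.3° = 2.011 m; N'_5 = 22·cos37.3° − 3·2.011 = 11.5; c'Δl = 5.03; W sinα = 13.3
Σc'Δl = 26.1 kN/m; ΣN' = 237.1 kN/m; ΣW sinα = 89.9 kN/m
Resisting = 26.1 + 237.1·tan25.6° = 26.1 + 113.6 = 139.7 kN/m
FS = 139.7 / 89.9 = 1.554

FS = 1.55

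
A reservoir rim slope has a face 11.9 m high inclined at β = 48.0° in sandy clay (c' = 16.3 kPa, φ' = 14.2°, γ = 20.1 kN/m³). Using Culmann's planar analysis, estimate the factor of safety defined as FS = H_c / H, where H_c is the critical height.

FS = 1.16

H_c = (4c'/γ) · sinβ cosφ' / [1 − cos(β − φ')]
    = (4·16.3/20.1) · sin48.0°·cos14.2° / [1 − cos33.8°]
    = 3.244 · 0.7204 / 0.1690 = 13.83 m
FS = H_c / H = 13.83 / 11.9 = 1.162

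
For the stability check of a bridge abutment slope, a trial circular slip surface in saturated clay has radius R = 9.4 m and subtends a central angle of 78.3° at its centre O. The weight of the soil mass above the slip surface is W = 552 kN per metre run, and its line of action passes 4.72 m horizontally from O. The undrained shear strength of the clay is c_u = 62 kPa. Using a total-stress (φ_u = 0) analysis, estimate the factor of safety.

Taking moments about the centre O, the resisting moment is provided by the undrained shear strength acting along the arc:
Arc length L_a = R·θ = 9.4·(78.3°·π/180) = 9.4·1.3666 = 12.85 m
M_R = c_u·L_a·R = 62·12.85·9.4 = 7486.6 kN·m/m
M_D = W·d = 552·4.72 = 2605.4 kN·m/m
FS = M_R / M_D = 7486.6 / 2605.4 = 2.873

FS = 2.87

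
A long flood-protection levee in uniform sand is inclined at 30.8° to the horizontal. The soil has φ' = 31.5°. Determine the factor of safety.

For a dry cohesionless infinite slope the factor of safety is FS = tanφ' / tanβ.
FS = tan31.5° / tan30.8° = 0.6128 / 0.5961 = 1.028

FS = 1.03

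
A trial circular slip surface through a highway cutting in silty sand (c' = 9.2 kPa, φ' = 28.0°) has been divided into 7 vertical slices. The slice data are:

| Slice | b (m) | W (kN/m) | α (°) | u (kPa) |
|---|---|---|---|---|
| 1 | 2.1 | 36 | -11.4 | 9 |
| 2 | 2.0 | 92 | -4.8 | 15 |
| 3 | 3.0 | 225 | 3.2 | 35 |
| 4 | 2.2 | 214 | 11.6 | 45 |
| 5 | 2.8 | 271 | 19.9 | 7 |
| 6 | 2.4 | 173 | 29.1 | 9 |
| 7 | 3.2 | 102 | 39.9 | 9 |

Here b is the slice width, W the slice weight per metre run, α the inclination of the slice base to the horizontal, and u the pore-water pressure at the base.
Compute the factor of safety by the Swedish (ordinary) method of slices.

Ordinary method of slices: FS = Σ[c'·Δl_i + (W_i cosα_i − u_i·Δl_i)·tanφ'] / Σ W_i sinα_i, with Δl_i = b_i / cosα_i.
Slice 1: Δl = 2.1/cos(-11.4°) = 2.142 m; N'_1 = 36·cos(-11.4°) − 9·2.142 = 16.0; c'Δl = 19.71; W sinα = -7.1
Slice 2: Δl = 2.0/cos(-4.8°) = 2.007 m; N'_2 = 92·cos(-4.8°) − 15·2.007 = 61.6; c'Δl = 18.46; W sinα = -7.7
Slice 3: Δl = 3.0/cos3.2° = 3.005 m; N'_3 = 225·cos3.2° − 35·3.005 = 119.5; c'Δl = 27.64; W sinα = 12.6
Slice 4: Δl = 2.2/cos11.6° = 2.246 m; N'_4 = 214·cos11.6° − 45·2.246 = 108.6; c'Δl = 20.66; W sinα = 43.0
Slice 5: Δl = 2.8/cos19.9° = 2.978 m; N'_5 = 271·cos19.9° − 7·2.978 = 234.0; c'Δl = 27.40; W sinα = 92.2
Slice 6: Δl = 2.4/cos29.1° = 2.747 m; N'_6 = 173·cos29.1° − 9·2.747 = 126.4; c'Δl = 25.27; W sinα = 84.1
Slice 7: Δl = 3.2/cos39.9° = 4.171 m; N'_7 = 102·cos39.9° − 9·4.171 = 40.7; c'Δl = 38.38; W sinα = 65.4
Σc'Δl = 177.5 kN/m; ΣN' = 706.8 kN/m; ΣW sinα = 282.6 kN/m
Resisting = 177.5 + 706.8·tan28.0° = 177.5 + 375.8 = 553.3 kN/m
FS = 553.3 / 282.6 = 1.958

FS = 1.96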